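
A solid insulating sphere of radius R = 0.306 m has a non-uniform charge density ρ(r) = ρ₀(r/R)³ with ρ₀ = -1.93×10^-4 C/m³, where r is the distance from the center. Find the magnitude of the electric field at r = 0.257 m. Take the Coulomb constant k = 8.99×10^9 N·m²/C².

Symmetry ⇒ E = E(r) r̂. Gaussian sphere of radius r = 0.257 m (r < R).
Integrate the density: Q_enc = 4π ∫₀^r ρ₀(r'/R)^3 r'² dr' = 4πρ₀ r^6/(6·R³) = -4.065e-6 C.
Gauss's law: E·4πr² = Q_enc/ε₀.
E = k|Q_enc|/r² = (8.99×10^9)(4.065×10^-6)/(0.257)² = 5.53×10^5 N/C.

|E| = 5.53×10^5 N/C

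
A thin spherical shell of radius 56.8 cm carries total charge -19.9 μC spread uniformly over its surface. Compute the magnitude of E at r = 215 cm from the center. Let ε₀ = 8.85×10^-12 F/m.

By spherical symmetry E is radial; choose a Gaussian sphere of radius r = 215 cm (r > 56.8 cm).
The entire shell is enclosed: Q_enc = -1.99×10^-5 C.
Gauss's law: E·4πr² = Q_enc/ε₀.
E = |Q_enc|/(4πε₀r²) = (1.99×10^-5)/(4π·8.85×10^-12·(2.15)²) = 3.87e4 N/C.

3.87×10^4 V/m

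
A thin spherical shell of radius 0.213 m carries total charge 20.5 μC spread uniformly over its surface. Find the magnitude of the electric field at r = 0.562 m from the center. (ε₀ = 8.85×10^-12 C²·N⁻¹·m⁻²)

By spherical symmetry E is radial; choose a Gaussian sphere of radius r = 0.562 m (r > 0.213 m).
The entire shell is enclosed: Q_enc = 2.05×10^-5 C.
Since E is radial and uniform over the Gaussian sphere, Φ = E·4πr² = Q_enc/ε₀.
E = |Q_enc|/(4πε₀r²) = (2.05×10^-5)/(4π·8.85×10^-12·(0.562)²) = 5.84×10^5 N/C.

E = 5.84e5 V/m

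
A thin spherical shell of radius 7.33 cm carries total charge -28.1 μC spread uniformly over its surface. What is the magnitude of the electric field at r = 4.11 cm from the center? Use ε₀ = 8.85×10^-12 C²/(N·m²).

E = 0

Take a concentric spherical Gaussian surface of radius r = 4.11 cm (inside the shell, r < 7.33 cm).
No charge lies within this surface, so Q_enc = 0 and Gauss's law gives E·4πr² = 0 ⇒ E = 0.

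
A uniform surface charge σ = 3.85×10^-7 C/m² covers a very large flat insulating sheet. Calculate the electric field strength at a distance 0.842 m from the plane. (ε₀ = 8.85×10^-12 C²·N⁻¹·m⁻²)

The symmetry is planar: E is normal to the sheet and the same magnitude on both sides. Take a pillbox straddling the sheet with end-cap area A.
Only the two end caps contribute flux: Φ = 2EA. With Q_enc = σA, Gauss's law gives E = |σ|/(2ε₀).
E = |σ|/(2ε₀) = (3.85×10^-7)/(2·8.85×10^-12) = 2.18×10^4 N/C.

2.18×10^4 N/C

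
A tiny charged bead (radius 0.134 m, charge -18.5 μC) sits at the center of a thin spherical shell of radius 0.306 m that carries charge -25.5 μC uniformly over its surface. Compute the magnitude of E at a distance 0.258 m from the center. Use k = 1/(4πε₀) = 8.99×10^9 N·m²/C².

Symmetry ⇒ E = E(r) r̂. Gaussian sphere of radius r = 0.258 m (between the bodies, 0.134 m < r < 0.306 m).
The shell at 0.306 m lies outside the Gaussian surface, so Q_enc = -18.5 μC = -1.85×10^-5 C.
Applying ∮E·dA = Q_enc/ε₀ with Φ = E(4πr²):
E = k|Q_enc|/r² = (8.99×10^9)(1.85e-5)/(0.258)² = 2.50×10^6 N/C.

2.50e6 V/m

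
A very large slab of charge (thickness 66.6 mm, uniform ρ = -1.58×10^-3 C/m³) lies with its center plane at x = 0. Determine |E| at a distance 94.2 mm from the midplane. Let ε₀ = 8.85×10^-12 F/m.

The point |x| = 94.2 mm lies outside the slab (half-thickness 0.0333 m). A symmetric pillbox spanning the full slab encloses Q_enc = ρ·d·A.
Flux = 2EA ⇒ E = |ρ|d/(2ε₀), independent of distance outside.
E = (1.58×10^-3)(0.0666)/(2·8.85×10^-12) = 5.95e6 N/C.

|E| = 5.95×10^6 V/m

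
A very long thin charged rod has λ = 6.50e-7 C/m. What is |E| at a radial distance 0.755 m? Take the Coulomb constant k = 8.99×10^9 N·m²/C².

Choose a coaxial cylinder of radius r = 0.755 m (arbitrary length L) as the Gaussian surface.
Q_enc = λL, so λ_enc = 6.50×10^-7 C/m.
Since E is radial and uniform over the curved surface, Φ = E·2πrL = Q_enc/ε₀ = λ_enc L/ε₀.
E = 2k|λ_enc|/r = 2(8.99×10^9)(6.50×10^-7)/(0.755) = 1.55e4 N/C.

E = 1.55e4 N/C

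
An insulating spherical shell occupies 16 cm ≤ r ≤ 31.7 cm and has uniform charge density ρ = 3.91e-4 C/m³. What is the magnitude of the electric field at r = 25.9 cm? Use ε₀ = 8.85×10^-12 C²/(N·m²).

By spherical symmetry E is radial; choose a Gaussian sphere of radius r = 25.9 cm (within the shell material, 16 cm < r < 31.7 cm).
Enclosed charge is the volume from a to r: Q_enc = (4π/3)ρ(r³ − a³) = 2.175e-5 C.
Applying ∮E·dA = Q_enc/ε₀ with Φ = E(4πr²):
E = |Q_enc|/(4πε₀r²) = (2.175×10^-5)/(4π·8.85×10^-12·(0.259)²) = 2.92e6 N/C.

E ≈ 2.92×10^6 N/C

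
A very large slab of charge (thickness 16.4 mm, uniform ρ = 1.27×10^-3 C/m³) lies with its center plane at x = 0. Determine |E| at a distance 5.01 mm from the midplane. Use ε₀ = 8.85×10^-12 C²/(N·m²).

By symmetry E is perpendicular to the slab. A Gaussian pillbox from −5.01 mm to +5.01 mm (face area A) lies entirely within the slab.
Q_enc = ρ·(2x)·A and flux = 2EA, so 2EA = 2ρxA/ε₀ ⇒ E = |ρ|x/ε₀.
E = (1.27e-3)(0.00501)/(8.85×10^-12) = 7.19×10^5 N/C.

7.19e5 N/C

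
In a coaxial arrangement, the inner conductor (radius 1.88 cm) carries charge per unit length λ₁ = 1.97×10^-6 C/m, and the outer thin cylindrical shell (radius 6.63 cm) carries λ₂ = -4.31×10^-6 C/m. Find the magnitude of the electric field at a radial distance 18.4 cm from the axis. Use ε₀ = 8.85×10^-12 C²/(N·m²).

2.29×10^5 N/C

Coaxial Gaussian cylinder, radius r = 18.4 cm, length L (r > 6.63 cm, enclosing both).
λ_enc = λ₁ + λ₂ = (1.97×10^-6) + (-4.31×10^-6) = -2.34×10^-6 C/m.
Applying ∮E·dA = Q_enc/ε₀ with the end caps contributing no flux:
E = |λ_enc|/(2πε₀r) = (2.34e-6)/(2π·8.85×10^-12·0.184) = 2.29e5 N/C.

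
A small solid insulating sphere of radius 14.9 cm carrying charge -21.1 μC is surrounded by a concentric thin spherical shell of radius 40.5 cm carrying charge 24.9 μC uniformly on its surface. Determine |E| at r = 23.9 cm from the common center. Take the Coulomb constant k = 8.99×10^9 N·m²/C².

3.32e6 N/C

Take a concentric spherical Gaussian surface of radius r = 23.9 cm (between the bodies, 14.9 cm < r < 40.5 cm).
Only the inner charge is enclosed; the outer shell contributes nothing inside itself. Q_enc = -21.1 μC = -2.11×10^-5 C.
Applying ∮E·dA = Q_enc/ε₀ with Φ = E(4πr²):
E = k|Q_enc|/r² = (8.99×10^9)(2.11×10^-5)/(0.239)² = 3.32×10^6 N/C.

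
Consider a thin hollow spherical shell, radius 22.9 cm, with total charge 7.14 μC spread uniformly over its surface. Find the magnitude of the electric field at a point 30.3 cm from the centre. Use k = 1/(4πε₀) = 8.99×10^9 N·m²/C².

6.99e5 N/C

By spherical symmetry E is radial; choose a Gaussian sphere of radius r = 30.3 cm (r > 22.9 cm).
The entire shell is enclosed: Q_enc = 7.14×10^-6 C.
Applying ∮E·dA = Q_enc/ε₀ with Φ = E(4πr²):
E = k|Q_enc|/r² = (8.99×10^9)(7.14×10^-6)/(0.303)² = 6.99e5 N/C.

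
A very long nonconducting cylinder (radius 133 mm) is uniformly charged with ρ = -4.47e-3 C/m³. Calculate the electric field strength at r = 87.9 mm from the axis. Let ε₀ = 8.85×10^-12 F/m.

Choose a coaxial cylinder of radius r = 87.9 mm (arbitrary length L) as the Gaussian surface (r < R).
Enclosed charge per unit length: λ_enc = ρ·πr² = (-4.47×10^-3)π(0.0879)² = -1.085×10^-4 C/m.
Applying ∮E·dA = Q_enc/ε₀ with the end caps contributing no flux:
E = |λ_enc|/(2πε₀r) = (1.085e-4)/(2π·8.85×10^-12·0.0879) = 2.22×10^7 N/C.

|E| = 2.22e7 N/C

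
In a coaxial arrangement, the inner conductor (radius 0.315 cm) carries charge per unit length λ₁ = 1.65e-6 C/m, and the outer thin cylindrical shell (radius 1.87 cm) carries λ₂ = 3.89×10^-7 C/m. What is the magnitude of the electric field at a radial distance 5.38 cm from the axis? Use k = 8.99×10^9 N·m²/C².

E ≈ 6.81×10^5 V/m

Take a coaxial cylindrical Gaussian surface of radius r = 5.38 cm and length L (r > 1.87 cm, enclosing both).
λ_enc = λ₁ + λ₂ = (1.65e-6) + (3.89×10^-7) = 2.039×10^-6 C/m.
Applying ∮E·dA = Q_enc/ε₀ with the end caps contributing no flux:
E = 2k|λ_enc|/r = 2(8.99×10^9)(2.039×10^-6)/(0.0538) = 6.81e5 N/C.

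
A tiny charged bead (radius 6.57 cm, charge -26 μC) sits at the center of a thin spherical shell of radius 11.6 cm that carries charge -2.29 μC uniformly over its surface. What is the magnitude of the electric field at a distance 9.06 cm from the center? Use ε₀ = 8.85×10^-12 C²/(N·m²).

E = 2.85×10^7 N/C

Symmetry ⇒ E = E(r) r̂. Gaussian sphere of radius r = 9.06 cm (between the bodies, 6.57 cm < r < 11.6 cm).
Only the inner charge is enclosed; the outer shell contributes nothing inside itself. Q_enc = -26 μC = -2.60e-5 C.
Gauss's law: E·4πr² = Q_enc/ε₀.
E = |Q_enc|/(4πε₀r²) = (2.60×10^-5)/(4π·8.85×10^-12·(0.0906)²) = 2.85e7 N/C.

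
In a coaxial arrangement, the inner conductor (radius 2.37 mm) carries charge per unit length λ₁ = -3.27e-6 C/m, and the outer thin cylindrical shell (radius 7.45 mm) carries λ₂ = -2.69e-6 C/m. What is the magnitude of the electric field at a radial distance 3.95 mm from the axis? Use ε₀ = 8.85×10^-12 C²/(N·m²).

|E| ≈ 1.49e7 N/C

By cylindrical symmetry E is radial; use a coaxial Gaussian cylinder of radius 3.95 mm and length L (between the conductors, 2.37 mm < r < 7.45 mm).
Only the inner wire is enclosed; the outer shell contributes nothing inside itself. λ_enc = λ₁ = -3.27e-6 C/m.
Applying ∮E·dA = Q_enc/ε₀ with the end caps contributing no flux:
E = |λ_enc|/(2πε₀r) = (3.27×10^-6)/(2π·8.85×10^-12·0.00395) = 1.49e7 N/C.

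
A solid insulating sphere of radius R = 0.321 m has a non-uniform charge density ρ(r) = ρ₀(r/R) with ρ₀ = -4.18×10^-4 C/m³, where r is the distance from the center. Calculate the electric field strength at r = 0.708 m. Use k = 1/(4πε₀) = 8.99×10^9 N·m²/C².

Symmetry ⇒ E = E(r) r̂. Gaussian sphere of radius r = 0.708 m (r > R, all charge enclosed).
Q_enc = 4π ∫₀^R ρ₀(r'/R)^1 r'² dr' = 4πρ₀R³/4 = -4.344e-5 C.
Since E is radial and uniform over the Gaussian sphere, Φ = E·4πr² = Q_enc/ε₀.
E = k|Q_enc|/r² = (8.99×10^9)(4.344×10^-5)/(0.708)² = 7.79×10^5 N/C.

7.79×10^5 N/C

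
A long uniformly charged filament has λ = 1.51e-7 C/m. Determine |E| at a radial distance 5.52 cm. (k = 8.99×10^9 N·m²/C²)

|E| ≈ 4.92e4 N/C

Choose a coaxial cylinder of radius r = 5.52 cm (arbitrary length L) as the Gaussian surface.
Q_enc = λL, so λ_enc = 1.51e-7 C/m.
By Gauss's law (flux through the curved wall only), E·2πrL = λ_enc L/ε₀.
E = 2k|λ_enc|/r = 2(8.99×10^9)(1.51×10^-7)/(0.0552) = 4.92×10^4 N/C.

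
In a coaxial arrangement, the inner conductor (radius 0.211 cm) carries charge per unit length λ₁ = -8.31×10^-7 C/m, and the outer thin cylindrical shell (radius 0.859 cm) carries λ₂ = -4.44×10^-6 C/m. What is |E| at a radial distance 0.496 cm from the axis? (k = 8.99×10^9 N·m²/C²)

E ≈ 3.01×10^6 N/C

Coaxial Gaussian cylinder, radius r = 0.496 cm, length L (between the conductors, 0.211 cm < r < 0.859 cm).
The shell at 0.859 cm lies outside the Gaussian surface, so λ_enc = λ₁ = -8.31×10^-7 C/m.
Since E is radial and uniform over the curved surface, Φ = E·2πrL = Q_enc/ε₀ = λ_enc L/ε₀.
E = 2k|λ_enc|/r = 2(8.99×10^9)(8.31×10^-7)/(0.00496) = 3.01×10^6 N/C.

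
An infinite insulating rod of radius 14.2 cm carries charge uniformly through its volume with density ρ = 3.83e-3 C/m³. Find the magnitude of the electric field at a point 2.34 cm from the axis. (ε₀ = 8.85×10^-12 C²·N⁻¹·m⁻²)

Coaxial Gaussian cylinder, radius r = 2.34 cm, length L (r < R).
Charge inside radius r per length L is ρ·πr²·L, so λ_enc = ρπr² = 6.588e-6 C/m.
Since E is radial and uniform over the curved surface, Φ = E·2πrL = Q_enc/ε₀ = λ_enc L/ε₀.
E = |λ_enc|/(2πε₀r) = (6.588e-6)/(2π·8.85×10^-12·0.0234) = 5.06×10^6 N/C.

|E| ≈ 5.06e6 N/C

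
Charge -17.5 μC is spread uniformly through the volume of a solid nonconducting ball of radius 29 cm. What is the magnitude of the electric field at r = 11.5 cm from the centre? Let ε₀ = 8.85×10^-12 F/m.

|E| ≈ 7.42e5 N/C

Take a concentric spherical Gaussian surface of radius r = 11.5 cm (r < R).
For a uniform sphere the enclosed fraction is (r/R)³, so Q_enc = (-17.5 μC)(0.115/0.29)³ = -1.091e-6 C.
Gauss's law: E·4πr² = Q_enc/ε₀.
E = |Q_enc|/(4πε₀r²) = (1.091e-6)/(4π·8.85×10^-12·(0.115)²) = 7.42×10^5 N/C.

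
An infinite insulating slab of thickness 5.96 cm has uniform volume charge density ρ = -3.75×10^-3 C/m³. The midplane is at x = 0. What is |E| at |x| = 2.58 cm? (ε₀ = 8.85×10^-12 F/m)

|E| = 1.09×10^7 V/m

By symmetry E is perpendicular to the slab. A Gaussian pillbox from −2.58 cm to +2.58 cm (face area A) lies entirely within the slab.
Q_enc = ρ·(2x)·A and flux = 2EA, so 2EA = 2ρxA/ε₀ ⇒ E = |ρ|x/ε₀.
E = (3.75×10^-3)(0.0258)/(8.85×10^-12) = 1.09e7 N/C.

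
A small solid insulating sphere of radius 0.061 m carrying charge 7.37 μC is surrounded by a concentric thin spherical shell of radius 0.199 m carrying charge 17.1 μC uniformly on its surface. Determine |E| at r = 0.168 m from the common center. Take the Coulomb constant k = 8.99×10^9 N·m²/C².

|E| = 2.35×10^6 N/C

Symmetry ⇒ E = E(r) r̂. Gaussian sphere of radius r = 0.168 m (between the bodies, 0.061 m < r < 0.199 m).
The shell at 0.199 m lies outside the Gaussian surface, so Q_enc = 7.37 μC = 7.37×10^-6 C.
Applying ∮E·dA = Q_enc/ε₀ with Φ = E(4πr²):
E = k|Q_enc|/r² = (8.99×10^9)(7.37e-6)/(0.168)² = 2.35e6 N/C.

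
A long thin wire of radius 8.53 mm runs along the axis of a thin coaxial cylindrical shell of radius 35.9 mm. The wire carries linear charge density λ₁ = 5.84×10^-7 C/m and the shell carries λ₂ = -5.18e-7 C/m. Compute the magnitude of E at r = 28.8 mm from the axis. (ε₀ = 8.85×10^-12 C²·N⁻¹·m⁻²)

Coaxial Gaussian cylinder, radius r = 28.8 mm, length L (between the conductors, 8.53 mm < r < 35.9 mm).
Only the inner wire is enclosed; the outer shell contributes nothing inside itself. λ_enc = λ₁ = 5.84×10^-7 C/m.
Applying ∮E·dA = Q_enc/ε₀ with the end caps contributing no flux:
E = |λ_enc|/(2πε₀r) = (5.84e-7)/(2π·8.85×10^-12·0.0288) = 3.65e5 N/C.

|E| ≈ 3.65e5 V/m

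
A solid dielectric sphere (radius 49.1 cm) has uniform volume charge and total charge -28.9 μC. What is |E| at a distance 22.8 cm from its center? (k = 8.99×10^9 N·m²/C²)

By spherical symmetry E is radial; choose a Gaussian sphere of radius r = 22.8 cm (r < R).
For a uniform sphere the enclosed fraction is (r/R)³, so Q_enc = (-28.9 μC)(0.228/0.491)³ = -2.894e-6 C.
Since E is radial and uniform over the Gaussian sphere, Φ = E·4πr² = Q_enc/ε₀.
E = k|Q_enc|/r² = (8.99×10^9)(2.894e-6)/(0.228)² = 5.00×10^5 N/C.

|E| ≈ 5.00e5 N/C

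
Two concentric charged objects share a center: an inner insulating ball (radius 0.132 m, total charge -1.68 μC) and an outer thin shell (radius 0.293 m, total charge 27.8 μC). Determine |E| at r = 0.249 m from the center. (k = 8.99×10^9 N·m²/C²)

By spherical symmetry E is radial; choose a Gaussian sphere of radius r = 0.249 m (between the bodies, 0.132 m < r < 0.293 m).
The shell at 0.293 m lies outside the Gaussian surface, so Q_enc = -1.68 μC = -1.68×10^-6 C.
Since E is radial and uniform over the Gaussian sphere, Φ = E·4πr² = Q_enc/ε₀.
E = k|Q_enc|/r² = (8.99×10^9)(1.68e-6)/(0.249)² = 2.44e5 N/C.

E ≈ 2.44×10^5 V/m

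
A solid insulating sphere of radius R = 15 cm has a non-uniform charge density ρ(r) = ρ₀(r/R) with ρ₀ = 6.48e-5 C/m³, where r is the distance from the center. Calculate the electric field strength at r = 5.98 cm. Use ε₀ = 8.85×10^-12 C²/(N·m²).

|E| ≈ 4.36×10^4 N/C

Take a concentric spherical Gaussian surface of radius r = 5.98 cm (r < R).
Q_enc = ∫₀^r ρ(r')·4πr'² dr' = (4πρ₀/R) ∫₀^r r'^3 dr' = 4πρ₀ r^4/(4·R) = 1.736×10^-8 C.
Since E is radial and uniform over the Gaussian sphere, Φ = E·4πr² = Q_enc/ε₀.
E = |Q_enc|/(4πε₀r²) = (1.736e-8)/(4π·8.85×10^-12·(0.0598)²) = 4.36×10^4 N/C.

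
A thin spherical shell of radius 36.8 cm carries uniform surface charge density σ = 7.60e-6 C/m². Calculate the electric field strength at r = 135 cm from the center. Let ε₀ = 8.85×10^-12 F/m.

By spherical symmetry E is radial; choose a Gaussian sphere of radius r = 135 cm (r > 36.8 cm).
The entire shell is enclosed: Q_enc = σ·4πR² = (7.60×10^-6)·4π·(0.368)² = 1.293×10^-5 C.
Gauss's law: E·4πr² = Q_enc/ε₀.
E = |Q_enc|/(4πε₀r²) = (1.293×10^-5)/(4π·8.85×10^-12·(1.35)²) = 6.38e4 N/C.

E = 6.38×10^4 V/m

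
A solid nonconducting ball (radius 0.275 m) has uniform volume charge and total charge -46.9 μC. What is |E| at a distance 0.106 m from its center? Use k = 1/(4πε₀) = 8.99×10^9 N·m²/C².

|E| = 2.15e6 V/m

Use a concentric Gaussian sphere at r = 0.106 m (r < R).
For a uniform sphere the enclosed fraction is (r/R)³, so Q_enc = (-46.9 μC)(0.106/0.275)³ = -2.686×10^-6 C.
Applying ∮E·dA = Q_enc/ε₀ with Φ = E(4πr²):
E = k|Q_enc|/r² = (8.99×10^9)(2.686×10^-6)/(0.106)² = 2.15×10^6 N/C.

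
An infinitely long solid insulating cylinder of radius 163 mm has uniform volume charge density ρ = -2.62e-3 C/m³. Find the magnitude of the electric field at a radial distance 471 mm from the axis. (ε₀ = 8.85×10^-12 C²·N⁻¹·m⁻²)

By cylindrical symmetry E is radial; use a coaxial Gaussian cylinder of radius 471 mm and length L (r > 163 mm, full cross-section enclosed).
λ_enc = ρ·πR² = (-2.62e-3)π(0.163)² = -2.187×10^-4 C/m.
Applying ∮E·dA = Q_enc/ε₀ with the end caps contributing no flux:
E = |λ_enc|/(2πε₀r) = (2.187×10^-4)/(2π·8.85×10^-12·0.471) = 8.35×10^6 N/C.

|E| ≈ 8.35×10^6 N/C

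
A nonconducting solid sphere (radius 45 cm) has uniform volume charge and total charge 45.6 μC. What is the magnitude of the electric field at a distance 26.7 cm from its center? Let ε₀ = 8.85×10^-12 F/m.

1.20×10^6 V/m

Take a concentric spherical Gaussian surface of radius r = 26.7 cm (r < R).
For a uniform sphere the enclosed fraction is (r/R)³, so Q_enc = (45.6 μC)(0.267/0.45)³ = 9.525×10^-6 C.
Applying ∮E·dA = Q_enc/ε₀ with Φ = E(4πr²):
E = |Q_enc|/(4πε₀r²) = (9.525e-6)/(4π·8.85×10^-12·(0.267)²) = 1.20×10^6 N/C.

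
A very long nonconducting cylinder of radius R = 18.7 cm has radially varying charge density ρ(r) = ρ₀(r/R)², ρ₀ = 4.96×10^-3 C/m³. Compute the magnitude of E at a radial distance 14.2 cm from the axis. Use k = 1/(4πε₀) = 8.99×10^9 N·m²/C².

E = 1.15e7 N/C

Choose a coaxial cylinder of radius r = 14.2 cm (arbitrary length L) as the Gaussian surface (r < R).
λ_enc = ∫₀^r ρ(r')·2πr' dr' = (2πρ₀/R²)·r^4/4 = 9.059×10^-5 C/m.
Applying ∮E·dA = Q_enc/ε₀ with the end caps contributing no flux:
E = 2k|λ_enc|/r = 2(8.99×10^9)(9.059e-5)/(0.142) = 1.15×10^7 N/C.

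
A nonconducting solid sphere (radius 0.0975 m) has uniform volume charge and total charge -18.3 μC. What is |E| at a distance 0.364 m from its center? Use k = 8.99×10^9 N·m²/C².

Use a concentric Gaussian sphere at r = 0.364 m (r > R, so the entire charge is enclosed).
Q_enc = -18.3 μC = -1.83×10^-5 C.
Applying ∮E·dA = Q_enc/ε₀ with Φ = E(4πr²):
E = k|Q_enc|/r² = (8.99×10^9)(1.83e-5)/(0.364)² = 1.24×10^6 N/C.

E ≈ 1.24×10^6 N/C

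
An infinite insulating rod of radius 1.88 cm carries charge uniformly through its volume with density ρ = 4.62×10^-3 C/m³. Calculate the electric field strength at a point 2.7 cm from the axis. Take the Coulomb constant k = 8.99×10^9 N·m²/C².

Choose a coaxial cylinder of radius r = 2.7 cm (arbitrary length L) as the Gaussian surface (r > 1.88 cm, full cross-section enclosed).
λ_enc = ρ·πR² = (4.62×10^-3)π(0.0188)² = 5.13e-6 C/m.
Since E is radial and uniform over the curved surface, Φ = E·2πrL = Q_enc/ε₀ = λ_enc L/ε₀.
E = 2k|λ_enc|/r = 2(8.99×10^9)(5.13×10^-6)/(0.027) = 3.42×10^6 N/C.

3.42e6 V/m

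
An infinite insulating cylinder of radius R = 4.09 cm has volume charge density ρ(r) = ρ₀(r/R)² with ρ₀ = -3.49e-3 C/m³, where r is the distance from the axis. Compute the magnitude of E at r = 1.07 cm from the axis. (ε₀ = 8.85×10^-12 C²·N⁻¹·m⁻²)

7.22×10^4 N/C

Choose a coaxial cylinder of radius r = 1.07 cm (arbitrary length L) as the Gaussian surface (r < R).
Integrating ρ over the cross-section to radius r: λ_enc = (2πρ₀/R²) ∫₀^r r'^3 dr' = 2πρ₀ r^4/(4·R²) = -4.296×10^-8 C/m.
By Gauss's law (flux through the curved wall only), E·2πrL = λ_enc L/ε₀.
E = |λ_enc|/(2πε₀r) = (4.296e-8)/(2π·8.85×10^-12·0.0107) = 7.22e4 N/C.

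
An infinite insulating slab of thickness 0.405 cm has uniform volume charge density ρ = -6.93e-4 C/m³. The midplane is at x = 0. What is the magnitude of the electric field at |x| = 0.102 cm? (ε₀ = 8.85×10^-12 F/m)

By symmetry E is perpendicular to the slab. A Gaussian pillbox from −0.102 cm to +0.102 cm (face area A) lies entirely within the slab.
Q_enc = ρ·(2x)·A and flux = 2EA, so 2EA = 2ρxA/ε₀ ⇒ E = |ρ|x/ε₀.
E = (6.93×10^-4)(0.00102)/(8.85×10^-12) = 7.99e4 N/C.

E ≈ 7.99e4 N/C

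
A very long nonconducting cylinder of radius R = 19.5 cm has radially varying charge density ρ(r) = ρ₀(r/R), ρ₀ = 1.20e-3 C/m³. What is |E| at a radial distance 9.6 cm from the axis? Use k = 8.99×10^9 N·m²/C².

|E| ≈ 2.14×10^6 V/m

Choose a coaxial cylinder of radius r = 9.6 cm (arbitrary length L) as the Gaussian surface (r < R).
Integrating ρ over the cross-section to radius r: λ_enc = (2πρ₀/R) ∫₀^r r'^2 dr' = 2πρ₀ r^3/(3·R) = 1.14×10^-5 C/m.
Since E is radial and uniform over the curved surface, Φ = E·2πrL = Q_enc/ε₀ = λ_enc L/ε₀.
E = 2k|λ_enc|/r = 2(8.99×10^9)(1.14×10^-5)/(0.096) = 2.14e6 N/C.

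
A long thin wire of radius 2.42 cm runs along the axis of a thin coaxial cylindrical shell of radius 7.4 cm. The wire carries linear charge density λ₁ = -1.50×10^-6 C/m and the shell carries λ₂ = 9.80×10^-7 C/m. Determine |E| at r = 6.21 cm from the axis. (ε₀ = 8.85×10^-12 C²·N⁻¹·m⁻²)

E = 4.34×10^5 N/C

Choose a coaxial cylinder of radius r = 6.21 cm (arbitrary length L) as the Gaussian surface (between the conductors, 2.42 cm < r < 7.4 cm).
The shell at 7.4 cm lies outside the Gaussian surface, so λ_enc = λ₁ = -1.50×10^-6 C/m.
By Gauss's law (flux through the curved wall only), E·2πrL = λ_enc L/ε₀.
E = |λ_enc|/(2πε₀r) = (1.50×10^-6)/(2π·8.85×10^-12·0.0621) = 4.34e5 N/C.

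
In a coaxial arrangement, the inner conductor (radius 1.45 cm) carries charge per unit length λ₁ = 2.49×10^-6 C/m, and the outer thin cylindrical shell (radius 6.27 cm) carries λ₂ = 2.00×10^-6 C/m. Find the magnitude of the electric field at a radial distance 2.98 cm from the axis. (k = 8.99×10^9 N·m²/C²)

E ≈ 1.50×10^6 N/C

Take a coaxial cylindrical Gaussian surface of radius r = 2.98 cm and length L (between the conductors, 1.45 cm < r < 6.27 cm).
The shell at 6.27 cm lies outside the Gaussian surface, so λ_enc = λ₁ = 2.49×10^-6 C/m.
By Gauss's law (flux through the curved wall only), E·2πrL = λ_enc L/ε₀.
E = 2k|λ_enc|/r = 2(8.99×10^9)(2.49×10^-6)/(0.0298) = 1.50×10^6 N/C.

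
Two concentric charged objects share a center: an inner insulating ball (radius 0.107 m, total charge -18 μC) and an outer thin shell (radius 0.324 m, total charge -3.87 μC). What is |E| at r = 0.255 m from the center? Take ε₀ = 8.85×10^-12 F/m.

|E| = 2.49e6 N/C

Symmetry ⇒ E = E(r) r̂. Gaussian sphere of radius r = 0.255 m (between the bodies, 0.107 m < r < 0.324 m).
The shell at 0.324 m lies outside the Gaussian surface, so Q_enc = -18 μC = -1.80×10^-5 C.
Applying ∮E·dA = Q_enc/ε₀ with Φ = E(4πr²):
E = |Q_enc|/(4πε₀r²) = (1.80e-5)/(4π·8.85×10^-12·(0.255)²) = 2.49e6 N/C.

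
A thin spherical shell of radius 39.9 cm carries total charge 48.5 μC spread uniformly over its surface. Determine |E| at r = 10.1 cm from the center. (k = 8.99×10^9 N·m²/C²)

By spherical symmetry E is radial; choose a Gaussian sphere of radius r = 10.1 cm (inside the shell, r < 39.9 cm).
No charge lies within this surface, so Q_enc = 0 and Gauss's law gives E·4πr² = 0 ⇒ E = 0.

E = 0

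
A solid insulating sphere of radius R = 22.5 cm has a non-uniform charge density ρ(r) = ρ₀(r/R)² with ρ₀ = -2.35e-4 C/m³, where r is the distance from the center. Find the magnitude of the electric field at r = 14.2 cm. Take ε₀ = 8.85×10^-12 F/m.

3.00×10^5 V/m

Symmetry ⇒ E = E(r) r̂. Gaussian sphere of radius r = 14.2 cm (r < R).
Q_enc = ∫₀^r ρ(r')·4πr'² dr' = (4πρ₀/R²) ∫₀^r r'^4 dr' = 4πρ₀ r^5/(5·R²) = -6.736e-7 C.
By Gauss's law, ∮E·dA = E·4πr² = Q_enc/ε₀.
E = |Q_enc|/(4πε₀r²) = (6.736e-7)/(4π·8.85×10^-12·(0.142)²) = 3.00×10^5 N/C.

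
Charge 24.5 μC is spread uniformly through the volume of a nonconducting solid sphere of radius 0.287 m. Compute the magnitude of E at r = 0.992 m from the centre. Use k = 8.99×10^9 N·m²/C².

E = 2.24e5 V/m

Take a concentric spherical Gaussian surface of radius r = 0.992 m (r > R, so the entire charge is enclosed).
Q_enc = 24.5 μC = 2.45e-5 C.
Since E is radial and uniform over the Gaussian sphere, Φ = E·4πr² = Q_enc/ε₀.
E = k|Q_enc|/r² = (8.99×10^9)(2.45×10^-5)/(0.992)² = 2.24×10^5 N/C.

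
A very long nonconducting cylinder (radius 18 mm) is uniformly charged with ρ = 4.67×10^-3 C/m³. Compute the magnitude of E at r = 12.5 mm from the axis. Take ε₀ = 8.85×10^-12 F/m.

3.30e6 V/m

Take a coaxial cylindrical Gaussian surface of radius r = 12.5 mm and length L (r < R).
Enclosed charge per unit length: λ_enc = ρ·πr² = (4.67e-3)π(0.0125)² = 2.292×10^-6 C/m.
Since E is radial and uniform over the curved surface, Φ = E·2πrL = Q_enc/ε₀ = λ_enc L/ε₀.
E = |λ_enc|/(2πε₀r) = (2.292×10^-6)/(2π·8.85×10^-12·0.0125) = 3.30×10^6 N/C.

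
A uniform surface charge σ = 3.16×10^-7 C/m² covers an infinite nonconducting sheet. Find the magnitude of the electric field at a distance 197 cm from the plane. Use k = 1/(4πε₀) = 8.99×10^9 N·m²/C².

|E| = 1.78e4 V/m

By planar symmetry E is perpendicular to the sheet and uniform; use a Gaussian pillbox with flat faces of area A on each side of the sheet.
Only the two end caps contribute flux: Φ = 2EA. With Q_enc = σA, Gauss's law gives E = |σ|/(2ε₀).
E = 2πk|σ| = 2π(8.99×10^9)(3.16×10^-7) = 1.78×10^4 N/C.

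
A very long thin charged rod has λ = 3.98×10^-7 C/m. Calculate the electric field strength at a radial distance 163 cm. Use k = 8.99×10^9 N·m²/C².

|E| = 4.39×10^3 N/C

Take a coaxial cylindrical Gaussian surface of radius r = 163 cm and length L.
Q_enc = λL, so λ_enc = 3.98×10^-7 C/m.
Applying ∮E·dA = Q_enc/ε₀ with the end caps contributing no flux:
E = 2k|λ_enc|/r = 2(8.99×10^9)(3.98×10^-7)/(1.63) = 4.39×10^3 N/C.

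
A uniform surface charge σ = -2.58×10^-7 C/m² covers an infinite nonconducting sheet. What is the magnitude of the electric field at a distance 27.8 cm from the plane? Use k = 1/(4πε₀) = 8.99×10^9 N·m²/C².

E ≈ 1.46×10^4 V/m

Choose a cylindrical pillbox piercing the sheet, end faces (area A) parallel to it.
Flux Φ = 2EA and Q_enc = σA, so 2EA = σA/ε₀ ⇒ E = |σ|/(2ε₀), independent of distance.
E = 2πk|σ| = 2π(8.99×10^9)(2.58×10^-7) = 1.46×10^4 N/C.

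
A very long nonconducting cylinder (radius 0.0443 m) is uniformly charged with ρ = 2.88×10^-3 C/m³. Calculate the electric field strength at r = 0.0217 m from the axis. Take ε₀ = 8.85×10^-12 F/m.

Take a coaxial cylindrical Gaussian surface of radius r = 0.0217 m and length L (r < R).
Enclosed charge per unit length: λ_enc = ρ·πr² = (2.88×10^-3)π(0.0217)² = 4.261×10^-6 C/m.
Gauss's law: E·2πrL = λ_enc L/ε₀.
E = |λ_enc|/(2πε₀r) = (4.261×10^-6)/(2π·8.85×10^-12·0.0217) = 3.53×10^6 N/C.

E ≈ 3.53e6 N/C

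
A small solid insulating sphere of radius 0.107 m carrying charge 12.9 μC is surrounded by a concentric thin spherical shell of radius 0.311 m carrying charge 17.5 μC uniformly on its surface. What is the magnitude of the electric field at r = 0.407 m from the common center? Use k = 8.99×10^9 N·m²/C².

1.65e6 N/C

Use a concentric Gaussian sphere at r = 0.407 m (r > 0.311 m, enclosing both).
Q_enc = (12.9 μC) + (17.5 μC) = 3.04e-5 C.
Since E is radial and uniform over the Gaussian sphere, Φ = E·4πr² = Q_enc/ε₀.
E = k|Q_enc|/r² = (8.99×10^9)(3.04×10^-5)/(0.407)² = 1.65×10^6 N/C.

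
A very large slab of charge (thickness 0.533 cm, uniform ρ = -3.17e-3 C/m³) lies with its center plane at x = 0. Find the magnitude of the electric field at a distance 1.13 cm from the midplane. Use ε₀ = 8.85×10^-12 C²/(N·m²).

The point |x| = 1.13 cm lies outside the slab (half-thickness 0.002665 m). A symmetric pillbox spanning the full slab encloses Q_enc = ρ·d·A.
Flux = 2EA ⇒ E = |ρ|d/(2ε₀), independent of distance outside.
E = (3.17×10^-3)(0.00533)/(2·8.85×10^-12) = 9.55e5 N/C.

|E| ≈ 9.55×10^5 N/C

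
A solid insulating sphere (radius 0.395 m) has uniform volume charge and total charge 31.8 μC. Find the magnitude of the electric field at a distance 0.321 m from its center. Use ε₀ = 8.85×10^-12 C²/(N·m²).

E ≈ 1.49×10^6 N/C

By spherical symmetry E is radial; choose a Gaussian sphere of radius r = 0.321 m (r < R).
For a uniform sphere the enclosed fraction is (r/R)³, so Q_enc = (31.8 μC)(0.321/0.395)³ = 1.707×10^-5 C.
Applying ∮E·dA = Q_enc/ε₀ with Φ = E(4πr²):
E = |Q_enc|/(4πε₀r²) = (1.707×10^-5)/(4π·8.85×10^-12·(0.321)²) = 1.49×10^6 N/C.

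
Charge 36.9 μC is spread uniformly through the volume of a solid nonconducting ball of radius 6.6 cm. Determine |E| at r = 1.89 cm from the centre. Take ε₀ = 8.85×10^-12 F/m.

By spherical symmetry E is radial; choose a Gaussian sphere of radius r = 1.89 cm (r < R).
For a uniform sphere the enclosed fraction is (r/R)³, so Q_enc = (36.9 μC)(0.0189/0.066)³ = 8.665×10^-7 C.
By Gauss's law, ∮E·dA = E·4πr² = Q_enc/ε₀.
E = |Q_enc|/(4πε₀r²) = (8.665×10^-7)/(4π·8.85×10^-12·(0.0189)²) = 2.18×10^7 N/C.

2.18×10^7 V/m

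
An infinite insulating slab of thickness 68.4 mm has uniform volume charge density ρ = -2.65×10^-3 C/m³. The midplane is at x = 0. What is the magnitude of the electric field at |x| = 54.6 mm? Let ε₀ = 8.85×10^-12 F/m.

The point |x| = 54.6 mm lies outside the slab (half-thickness 0.0342 m). A symmetric pillbox spanning the full slab encloses Q_enc = ρ·d·A.
Flux = 2EA ⇒ E = |ρ|d/(2ε₀), independent of distance outside.
E = (2.65×10^-3)(0.0684)/(2·8.85×10^-12) = 1.02×10^7 N/C.

E = 1.02×10^7 V/m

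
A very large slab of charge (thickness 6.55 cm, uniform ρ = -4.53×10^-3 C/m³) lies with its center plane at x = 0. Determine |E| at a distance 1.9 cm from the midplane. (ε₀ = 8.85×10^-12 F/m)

9.73×10^6 V/m

By symmetry E is perpendicular to the slab. A Gaussian pillbox from −1.9 cm to +1.9 cm (face area A) lies entirely within the slab.
Q_enc = ρ·(2x)·A and flux = 2EA, so 2EA = 2ρxA/ε₀ ⇒ E = |ρ|x/ε₀.
E = (4.53×10^-3)(0.019)/(8.85×10^-12) = 9.73×10^6 N/C.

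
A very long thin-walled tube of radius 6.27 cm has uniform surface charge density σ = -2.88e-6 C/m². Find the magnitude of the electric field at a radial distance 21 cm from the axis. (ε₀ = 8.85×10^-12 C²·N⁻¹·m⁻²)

|E| = 9.72e4 V/m

By cylindrical symmetry E is radial; use a coaxial Gaussian cylinder of radius 21 cm and length L (r > 6.27 cm).
The whole shell is enclosed: λ_enc = σ·2πR = (-2.88×10^-6)·2π·(0.0627) = -1.135e-6 C/m.
By Gauss's law (flux through the curved wall only), E·2πrL = λ_enc L/ε₀.
E = |λ_enc|/(2πε₀r) = (1.135e-6)/(2π·8.85×10^-12·0.21) = 9.72e4 N/C.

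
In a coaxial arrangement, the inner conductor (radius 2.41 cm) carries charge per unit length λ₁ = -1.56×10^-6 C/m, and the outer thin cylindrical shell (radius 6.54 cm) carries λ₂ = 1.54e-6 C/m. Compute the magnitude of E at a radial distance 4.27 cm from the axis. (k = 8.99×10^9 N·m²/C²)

By cylindrical symmetry E is radial; use a coaxial Gaussian cylinder of radius 4.27 cm and length L (between the conductors, 2.41 cm < r < 6.54 cm).
The shell at 6.54 cm lies outside the Gaussian surface, so λ_enc = λ₁ = -1.56e-6 C/m.
Since E is radial and uniform over the curved surface, Φ = E·2πrL = Q_enc/ε₀ = λ_enc L/ε₀.
E = 2k|λ_enc|/r = 2(8.99×10^9)(1.56×10^-6)/(0.0427) = 6.57×10^5 N/C.

|E| = 6.57e5 V/m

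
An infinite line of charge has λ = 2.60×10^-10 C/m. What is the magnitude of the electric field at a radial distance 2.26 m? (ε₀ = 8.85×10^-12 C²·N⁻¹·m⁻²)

|E| ≈ 2.07 N/C

Take a coaxial cylindrical Gaussian surface of radius r = 2.26 m and length L.
Q_enc = λL, so λ_enc = 2.60e-10 C/m.
Since E is radial and uniform over the curved surface, Φ = E·2πrL = Q_enc/ε₀ = λ_enc L/ε₀.
E = |λ_enc|/(2πε₀r) = (2.60×10^-10)/(2π·8.85×10^-12·2.26) = 2.07 N/C.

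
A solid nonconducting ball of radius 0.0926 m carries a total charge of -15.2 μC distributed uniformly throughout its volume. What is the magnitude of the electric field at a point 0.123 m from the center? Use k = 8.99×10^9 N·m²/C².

E = 9.03×10^6 V/m

By spherical symmetry E is radial; choose a Gaussian sphere of radius r = 0.123 m (r > R, so the entire charge is enclosed).
Q_enc = -15.2 μC = -1.52×10^-5 C.
By Gauss's law, ∮E·dA = E·4πr² = Q_enc/ε₀.
E = k|Q_enc|/r² = (8.99×10^9)(1.52e-5)/(0.123)² = 9.03e6 N/C.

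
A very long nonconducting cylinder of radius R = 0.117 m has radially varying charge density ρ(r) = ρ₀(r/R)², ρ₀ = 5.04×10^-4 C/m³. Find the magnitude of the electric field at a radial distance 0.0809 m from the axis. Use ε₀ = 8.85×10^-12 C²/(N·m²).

E = 5.51e5 N/C

By cylindrical symmetry E is radial; use a coaxial Gaussian cylinder of radius 0.0809 m and length L (r < R).
λ_enc = ∫₀^r ρ(r')·2πr' dr' = (2πρ₀/R²)·r^4/4 = 2.477×10^-6 C/m.
By Gauss's law (flux through the curved wall only), E·2πrL = λ_enc L/ε₀.
E = |λ_enc|/(2πε₀r) = (2.477e-6)/(2π·8.85×10^-12·0.0809) = 5.51×10^5 N/C.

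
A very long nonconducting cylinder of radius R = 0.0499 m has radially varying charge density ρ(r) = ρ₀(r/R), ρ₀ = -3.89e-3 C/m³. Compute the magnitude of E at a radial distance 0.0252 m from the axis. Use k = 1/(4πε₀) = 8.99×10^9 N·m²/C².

Choose a coaxial cylinder of radius r = 0.0252 m (arbitrary length L) as the Gaussian surface (r < R).
λ_enc = ∫₀^r ρ(r')·2πr' dr' = (2πρ₀/R)·r^3/3 = -2.613×10^-6 C/m.
By Gauss's law (flux through the curved wall only), E·2πrL = λ_enc L/ε₀.
E = 2k|λ_enc|/r = 2(8.99×10^9)(2.613×10^-6)/(0.0252) = 1.86e6 N/C.

|E| = 1.86×10^6 V/m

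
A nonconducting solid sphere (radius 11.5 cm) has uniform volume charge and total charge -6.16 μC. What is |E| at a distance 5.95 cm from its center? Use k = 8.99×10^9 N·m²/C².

Take a concentric spherical Gaussian surface of radius r = 5.95 cm (r < R).
Only the charge within r is enclosed: Q_enc = Q·(r/R)³ = (-6.16 μC)·(5.95 cm/11.5 cm)³ = -8.532×10^-7 C.
By Gauss's law, ∮E·dA = E·4πr² = Q_enc/ε₀.
E = k|Q_enc|/r² = (8.99×10^9)(8.532×10^-7)/(0.0595)² = 2.17×10^6 N/C.

|E| ≈ 2.17e6 N/C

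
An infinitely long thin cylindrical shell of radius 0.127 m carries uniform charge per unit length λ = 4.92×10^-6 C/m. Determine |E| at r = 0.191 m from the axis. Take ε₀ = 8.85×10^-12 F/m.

E = 4.63×10^5 N/C

Choose a coaxial cylinder of radius r = 0.191 m (arbitrary length L) as the Gaussian surface (r > 0.127 m).
The full line charge is enclosed: λ_enc = 4.92×10^-6 C/m.
Gauss's law: E·2πrL = λ_enc L/ε₀.
E = |λ_enc|/(2πε₀r) = (4.92×10^-6)/(2π·8.85×10^-12·0.191) = 4.63e5 N/C.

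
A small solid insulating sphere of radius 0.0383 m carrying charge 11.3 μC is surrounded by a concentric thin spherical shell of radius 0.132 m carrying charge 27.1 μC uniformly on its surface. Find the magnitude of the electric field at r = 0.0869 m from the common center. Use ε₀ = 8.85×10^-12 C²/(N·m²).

|E| = 1.35e7 N/C

By spherical symmetry E is radial; choose a Gaussian sphere of radius r = 0.0869 m (between the bodies, 0.0383 m < r < 0.132 m).
Only the inner charge is enclosed; the outer shell contributes nothing inside itself. Q_enc = 11.3 μC = 1.13×10^-5 C.
Gauss's law: E·4πr² = Q_enc/ε₀.
E = |Q_enc|/(4πε₀r²) = (1.13×10^-5)/(4π·8.85×10^-12·(0.0869)²) = 1.35×10^7 N/C.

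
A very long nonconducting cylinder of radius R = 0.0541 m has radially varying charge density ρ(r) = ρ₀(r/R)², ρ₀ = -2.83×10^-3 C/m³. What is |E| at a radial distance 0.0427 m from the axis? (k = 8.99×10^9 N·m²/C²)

|E| ≈ 2.13×10^6 V/m

Choose a coaxial cylinder of radius r = 0.0427 m (arbitrary length L) as the Gaussian surface (r < R).
Integrating ρ over the cross-section to radius r: λ_enc = (2πρ₀/R²) ∫₀^r r'^3 dr' = 2πρ₀ r^4/(4·R²) = -5.049×10^-6 C/m.
Since E is radial and uniform over the curved surface, Φ = E·2πrL = Q_enc/ε₀ = λ_enc L/ε₀.
E = 2k|λ_enc|/r = 2(8.99×10^9)(5.049e-6)/(0.0427) = 2.13e6 N/C.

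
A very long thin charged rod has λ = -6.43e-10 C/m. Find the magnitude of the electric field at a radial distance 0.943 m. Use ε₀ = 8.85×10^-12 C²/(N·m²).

Choose a coaxial cylinder of radius r = 0.943 m (arbitrary length L) as the Gaussian surface.
Q_enc = λL, so λ_enc = -6.43×10^-10 C/m.
Since E is radial and uniform over the curved surface, Φ = E·2πrL = Q_enc/ε₀ = λ_enc L/ε₀.
E = |λ_enc|/(2πε₀r) = (6.43×10^-10)/(2π·8.85×10^-12·0.943) = 12.3 N/C.

|E| = 12.3 N/C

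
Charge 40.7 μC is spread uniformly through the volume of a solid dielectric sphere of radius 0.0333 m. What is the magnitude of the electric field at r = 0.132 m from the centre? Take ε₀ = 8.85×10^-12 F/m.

Symmetry ⇒ E = E(r) r̂. Gaussian sphere of radius r = 0.132 m (r > R, so the entire charge is enclosed).
Q_enc = 40.7 μC = 4.07×10^-5 C.
Since E is radial and uniform over the Gaussian sphere, Φ = E·4πr² = Q_enc/ε₀.
E = |Q_enc|/(4πε₀r²) = (4.07e-5)/(4π·8.85×10^-12·(0.132)²) = 2.10×10^7 N/C.

E = 2.10e7 V/m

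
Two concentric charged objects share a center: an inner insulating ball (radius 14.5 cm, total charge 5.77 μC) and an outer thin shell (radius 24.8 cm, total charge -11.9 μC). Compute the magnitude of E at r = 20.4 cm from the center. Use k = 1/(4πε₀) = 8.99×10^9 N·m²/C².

E = 1.25×10^6 N/C

Use a concentric Gaussian sphere at r = 20.4 cm (between the bodies, 14.5 cm < r < 24.8 cm).
Only the inner charge is enclosed; the outer shell contributes nothing inside itself. Q_enc = 5.77 μC = 5.77×10^-6 C.
By Gauss's law, ∮E·dA = E·4πr² = Q_enc/ε₀.
E = k|Q_enc|/r² = (8.99×10^9)(5.77×10^-6)/(0.204)² = 1.25×10^6 N/C.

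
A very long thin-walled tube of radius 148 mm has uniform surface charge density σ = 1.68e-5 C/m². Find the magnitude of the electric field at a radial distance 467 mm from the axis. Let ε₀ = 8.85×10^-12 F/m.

Take a coaxial cylindrical Gaussian surface of radius r = 467 mm and length L (r > 148 mm).
The whole shell is enclosed: λ_enc = σ·2πR = (1.68e-5)·2π·(0.148) = 1.562×10^-5 C/m.
Gauss's law: E·2πrL = λ_enc L/ε₀.
E = |λ_enc|/(2πε₀r) = (1.562×10^-5)/(2π·8.85×10^-12·0.467) = 6.02×10^5 N/C.

|E| ≈ 6.02e5 N/C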